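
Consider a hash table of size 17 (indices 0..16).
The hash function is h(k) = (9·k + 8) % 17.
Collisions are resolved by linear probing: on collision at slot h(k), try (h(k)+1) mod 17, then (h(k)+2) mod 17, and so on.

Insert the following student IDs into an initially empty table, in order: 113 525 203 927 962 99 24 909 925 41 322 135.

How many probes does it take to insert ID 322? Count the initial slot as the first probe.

113 hashes to 5; slot 5 is free -> place at 5.
525 hashes to 7; slot 7 is free -> place at 7.
203 hashes to 16; slot 16 is free -> place at 16.
927 hashes to 4; slot 4 is free -> place at 4.
962 hashes to 13; slot 13 is free -> place at 13.
99 hashes to 15; slot 15 is free -> place at 15.
24 hashes to 3; slot 3 is free -> place at 3.
909 hashes to 12; slot 12 is free -> place at 12.
925 hashes to 3; 3,4,5 taken -> place at 6.
41 hashes to 3; 3,4,5,6,7 taken -> place at 8.
322 hashes to 16; 16 taken -> place at 0.
135 hashes to 16; 16,0 taken -> place at 1.
Table: [322, 135, ., 24, 927, 113, 925, 525, 41, ., ., ., 909, 962, ., 99, 203]

2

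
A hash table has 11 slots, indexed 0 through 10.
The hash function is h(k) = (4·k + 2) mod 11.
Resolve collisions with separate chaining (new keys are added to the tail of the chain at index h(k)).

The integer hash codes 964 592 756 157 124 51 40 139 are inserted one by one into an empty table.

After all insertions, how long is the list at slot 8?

Insert 964: h=8, bucket 8 empty -> new chain.
Insert 592: h=5, bucket 5 empty -> new chain.
Insert 756: h=1, bucket 1 empty -> new chain.
Insert 157: h=3, bucket 3 empty -> new chain.
Insert 124: h=3, bucket 3 nonempty -> append to chain.
Insert 51: h=8, bucket 8 nonempty -> append to chain.
Insert 40: h=8, bucket 8 nonempty -> append to chain.
Insert 139: h=8, bucket 8 nonempty -> append to chain.
Final buckets:
0: .
1: 756
2: .
3: 157 -> 124
4: .
5: 592
6: .
7: .
8: 964 -> 51 -> 40 -> 139
9: .
10: .

4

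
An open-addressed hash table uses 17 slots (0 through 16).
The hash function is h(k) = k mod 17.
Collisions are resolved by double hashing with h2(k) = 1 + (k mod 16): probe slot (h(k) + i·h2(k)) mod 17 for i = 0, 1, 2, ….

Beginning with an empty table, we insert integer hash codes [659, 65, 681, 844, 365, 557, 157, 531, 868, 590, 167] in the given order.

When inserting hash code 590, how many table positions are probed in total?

659 hashes to 13; slot 13 is free => place at 13.
65 hashes to 14; slot 14 is free => place at 14.
681 hashes to 1; slot 1 is free => place at 1.
844 hashes to 11; slot 11 is free => place at 11.
365 hashes to 8; slot 8 is free => place at 8.
557 hashes to 13, h2=14; 13 taken => place at 10.
157 hashes to 4; slot 4 is free => place at 4.
531 hashes to 4, h2=4; 4,8 taken => place at 12.
868 hashes to 1, h2=5; 1 taken => place at 6.
590 hashes to 12, h2=15; 12,10,8,6,4 taken => place at 2.
167 hashes to 14, h2=8; 14 taken => place at 5.
Table: [., 681, 590, ., 157, 167, 868, ., 365, ., 557, 844, 531, 659, 65, ., .]

6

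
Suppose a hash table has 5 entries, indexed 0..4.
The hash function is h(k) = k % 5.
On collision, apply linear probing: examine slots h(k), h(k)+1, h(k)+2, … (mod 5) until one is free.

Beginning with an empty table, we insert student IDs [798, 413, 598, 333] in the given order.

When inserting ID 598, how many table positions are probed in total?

3

798: h=3 => slot 3
413: h=3, probe 3,4 => slot 4
598: h=3, probe 3,4,0 => slot 0
333: h=3, probe 3,4,0,1 => slot 1
Table: [598, 333, ., 798, 413]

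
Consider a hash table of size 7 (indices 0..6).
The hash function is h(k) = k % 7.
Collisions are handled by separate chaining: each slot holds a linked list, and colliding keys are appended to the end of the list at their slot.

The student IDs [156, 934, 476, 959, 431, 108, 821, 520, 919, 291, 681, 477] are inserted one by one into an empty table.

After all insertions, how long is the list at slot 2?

Insert 156: h=2, bucket 2 empty → new chain.
Insert 934: h=3, bucket 3 empty → new chain.
Insert 476: h=0, bucket 0 empty → new chain.
Insert 959: h=0, bucket 0 nonempty → append to chain.
Insert 431: h=4, bucket 4 empty → new chain.
Insert 108: h=3, bucket 3 nonempty → append to chain.
Insert 821: h=2, bucket 2 nonempty → append to chain.
Insert 520: h=2, bucket 2 nonempty → append to chain.
Insert 919: h=2, bucket 2 nonempty → append to chain.
Insert 291: h=4, bucket 4 nonempty → append to chain.
Insert 681: h=2, bucket 2 nonempty → append to chain.
Insert 477: h=1, bucket 1 empty → new chain.
Final buckets:
0: 476 -> 959
1: 477
2: 156 -> 821 -> 520 -> 919 -> 681
3: 934 -> 108
4: 431 -> 291
5: ∅
6: ∅

5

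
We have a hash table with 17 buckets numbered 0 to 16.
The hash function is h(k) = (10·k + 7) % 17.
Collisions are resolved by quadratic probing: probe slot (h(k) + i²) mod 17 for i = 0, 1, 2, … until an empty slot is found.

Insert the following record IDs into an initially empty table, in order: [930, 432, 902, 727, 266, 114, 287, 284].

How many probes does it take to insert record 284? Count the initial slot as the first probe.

5

Insert 930: h=8, slot 8 empty => index 8.
Insert 432: h=9, slot 9 empty => index 9.
Insert 902: h=0, slot 0 empty => index 0.
Insert 727: h=1, slot 1 empty => index 1.
Insert 266: h=15, slot 15 empty => index 15.
Insert 114: h=8, slots 8,9 occupied => index 12.
Insert 287: h=4, slot 4 empty => index 4.
Insert 284: h=8, slots 8,9,12,0 occupied => index 7.
Table: [902, 727, _, _, 287, _, _, 284, 930, 432, _, _, 114, _, _, 266, _]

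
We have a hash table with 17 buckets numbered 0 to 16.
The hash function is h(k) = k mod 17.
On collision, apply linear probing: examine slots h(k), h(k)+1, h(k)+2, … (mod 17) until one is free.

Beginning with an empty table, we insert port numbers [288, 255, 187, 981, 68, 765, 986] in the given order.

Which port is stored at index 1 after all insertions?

187

288: h=16 => slot 16
255: h=0 => slot 0
187: h=0, probe 0,1 => slot 1
981: h=12 => slot 12
68: h=0, probe 0,1,2 => slot 2
765: h=0, probe 0,1,2,3 => slot 3
986: h=0, probe 0,1,2,3,4 => slot 4
Table: [255, 187, 68, 765, 986, ∅, ∅, ∅, ∅, ∅, ∅, ∅, 981, ∅, ∅, ∅, 288]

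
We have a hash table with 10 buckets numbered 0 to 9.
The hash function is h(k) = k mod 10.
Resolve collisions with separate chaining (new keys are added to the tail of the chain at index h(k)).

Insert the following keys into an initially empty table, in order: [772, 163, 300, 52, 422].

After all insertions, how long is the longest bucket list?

3

Insert 772: h=2, bucket 2 empty -> new chain.
Insert 163: h=3, bucket 3 empty -> new chain.
Insert 300: h=0, bucket 0 empty -> new chain.
Insert 52: h=2, bucket 2 nonempty -> append to chain.
Insert 422: h=2, bucket 2 nonempty -> append to chain.
Final buckets:
0: 300
1: ∅
2: 772 -> 52 -> 422
3: 163
4: ∅
5: ∅
6: ∅
7: ∅
8: ∅
9: ∅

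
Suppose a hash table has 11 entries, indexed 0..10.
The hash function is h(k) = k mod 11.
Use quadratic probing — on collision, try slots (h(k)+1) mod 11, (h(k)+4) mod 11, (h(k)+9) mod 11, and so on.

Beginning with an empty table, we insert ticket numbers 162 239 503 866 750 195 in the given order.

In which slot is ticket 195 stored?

0

Insert 162: h=8, slot 8 empty -> index 8.
Insert 239: h=8, slot 8 occupied -> index 9.
Insert 503: h=8, slots 8,9 occupied -> index 1.
Insert 866: h=8, slots 8,9,1 occupied -> index 6.
Insert 750: h=2, slot 2 empty -> index 2.
Insert 195: h=8, slots 8,9,1,6,2 occupied -> index 0.
Table: [195, 503, 750, ., ., ., 866, ., 162, 239, .]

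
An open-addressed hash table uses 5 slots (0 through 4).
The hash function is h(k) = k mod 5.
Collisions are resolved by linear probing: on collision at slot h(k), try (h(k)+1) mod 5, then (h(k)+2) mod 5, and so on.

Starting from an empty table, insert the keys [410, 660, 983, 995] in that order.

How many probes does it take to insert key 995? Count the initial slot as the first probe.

410: h=0 → slot 0
660: h=0, probe 0,1 → slot 1
983: h=3 → slot 3
995: h=0, probe 0,1,2 → slot 2
Table: [410, 660, 995, 983, .]

3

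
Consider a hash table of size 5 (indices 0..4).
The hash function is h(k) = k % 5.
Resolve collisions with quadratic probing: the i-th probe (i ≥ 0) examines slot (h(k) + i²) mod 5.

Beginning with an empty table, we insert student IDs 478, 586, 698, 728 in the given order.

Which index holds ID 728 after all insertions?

Insert 478: h=3, slot 3 empty => index 3.
Insert 586: h=1, slot 1 empty => index 1.
Insert 698: h=3, slot 3 occupied => index 4.
Insert 728: h=3, slots 3,4 occupied => index 2.
Table: [., 586, 728, 478, 698]

2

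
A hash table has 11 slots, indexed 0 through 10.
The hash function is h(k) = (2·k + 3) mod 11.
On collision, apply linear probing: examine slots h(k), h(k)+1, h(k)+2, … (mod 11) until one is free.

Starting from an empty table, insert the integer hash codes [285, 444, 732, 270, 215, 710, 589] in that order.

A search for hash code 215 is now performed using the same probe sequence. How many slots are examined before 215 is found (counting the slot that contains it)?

3

285 hashes to 1; slot 1 is free -> place at 1.
444 hashes to 0; slot 0 is free -> place at 0.
732 hashes to 4; slot 4 is free -> place at 4.
270 hashes to 4; 4 taken -> place at 5.
215 hashes to 4; 4,5 taken -> place at 6.
710 hashes to 4; 4,5,6 taken -> place at 7.
589 hashes to 4; 4,5,6,7 taken -> place at 8.
Table: [444, 285, —, —, 732, 270, 215, 710, 589, —, —]
Lookup 215: h=4, probe 4,5,6 → found at 6.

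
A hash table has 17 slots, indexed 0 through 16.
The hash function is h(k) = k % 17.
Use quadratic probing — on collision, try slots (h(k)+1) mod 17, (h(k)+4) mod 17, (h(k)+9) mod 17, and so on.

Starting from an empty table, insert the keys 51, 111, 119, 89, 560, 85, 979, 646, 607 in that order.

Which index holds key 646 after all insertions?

2

51 hashes to 0; slot 0 is free → place at 0.
111 hashes to 9; slot 9 is free → place at 9.
119 hashes to 0; 0 taken → place at 1.
89 hashes to 4; slot 4 is free → place at 4.
560 hashes to 16; slot 16 is free → place at 16.
85 hashes to 0; 0,1,4,9,16 taken → place at 8.
979 hashes to 10; slot 10 is free → place at 10.
646 hashes to 0; 0,1,4,9,16,8 taken → place at 2.
607 hashes to 12; slot 12 is free → place at 12.
Table: [51, 119, 646, -, 89, -, -, -, 85, 111, 979, -, 607, -, -, -, 560]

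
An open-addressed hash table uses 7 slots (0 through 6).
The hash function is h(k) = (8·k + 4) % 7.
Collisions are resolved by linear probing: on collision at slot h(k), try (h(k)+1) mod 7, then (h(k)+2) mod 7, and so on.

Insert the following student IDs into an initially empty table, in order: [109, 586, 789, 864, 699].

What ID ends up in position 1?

109

109: h=1 -> slot 1
586: h=2 -> slot 2
789: h=2, probe 2,3 -> slot 3
864: h=0 -> slot 0
699: h=3, probe 3,4 -> slot 4
Table: [864, 109, 586, 789, 699, ., .]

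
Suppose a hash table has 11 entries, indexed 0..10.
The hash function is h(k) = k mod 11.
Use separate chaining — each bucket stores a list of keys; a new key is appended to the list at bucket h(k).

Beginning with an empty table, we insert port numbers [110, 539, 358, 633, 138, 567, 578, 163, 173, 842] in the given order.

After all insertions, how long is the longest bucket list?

Insert 110: h=0, bucket 0 empty -> new chain.
Insert 539: h=0, bucket 0 nonempty -> append to chain.
Insert 358: h=6, bucket 6 empty -> new chain.
Insert 633: h=6, bucket 6 nonempty -> append to chain.
Insert 138: h=6, bucket 6 nonempty -> append to chain.
Insert 567: h=6, bucket 6 nonempty -> append to chain.
Insert 578: h=6, bucket 6 nonempty -> append to chain.
Insert 163: h=9, bucket 9 empty -> new chain.
Insert 173: h=8, bucket 8 empty -> new chain.
Insert 842: h=6, bucket 6 nonempty -> append to chain.
Final buckets:
0: 110 -> 539
1: _
2: _
3: _
4: _
5: _
6: 358 -> 633 -> 138 -> 567 -> 578 -> 842
7: _
8: 173
9: 163
10: _

6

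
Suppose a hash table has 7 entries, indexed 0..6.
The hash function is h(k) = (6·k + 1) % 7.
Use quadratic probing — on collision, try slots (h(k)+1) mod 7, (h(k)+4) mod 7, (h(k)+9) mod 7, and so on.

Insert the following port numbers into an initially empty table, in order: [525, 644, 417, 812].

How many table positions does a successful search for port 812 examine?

525: h=1 => slot 1
644: h=1, probe 1,2 => slot 2
417: h=4 => slot 4
812: h=1, probe 1,2,5 => slot 5
Table: [_, 525, 644, _, 417, 812, _]
Lookup 812: h=1, probe 1,2,5 → found at 5.

3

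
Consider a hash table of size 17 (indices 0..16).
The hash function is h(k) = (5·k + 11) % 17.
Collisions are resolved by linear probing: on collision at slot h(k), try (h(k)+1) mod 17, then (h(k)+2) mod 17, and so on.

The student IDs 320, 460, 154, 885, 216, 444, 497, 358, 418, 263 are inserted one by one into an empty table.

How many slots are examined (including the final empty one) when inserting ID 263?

6

Insert 320: h=13, slot 13 empty -> index 13.
Insert 460: h=16, slot 16 empty -> index 16.
Insert 154: h=16, slot 16 occupied -> index 0.
Insert 885: h=16, slots 16,0 occupied -> index 1.
Insert 216: h=3, slot 3 empty -> index 3.
Insert 444: h=4, slot 4 empty -> index 4.
Insert 497: h=14, slot 14 empty -> index 14.
Insert 358: h=16, slots 16,0,1 occupied -> index 2.
Insert 418: h=10, slot 10 empty -> index 10.
Insert 263: h=0, slots 0,1,2,3,4 occupied -> index 5.
Table: [154, 885, 358, 216, 444, 263, ., ., ., ., 418, ., ., 320, 497, ., 460]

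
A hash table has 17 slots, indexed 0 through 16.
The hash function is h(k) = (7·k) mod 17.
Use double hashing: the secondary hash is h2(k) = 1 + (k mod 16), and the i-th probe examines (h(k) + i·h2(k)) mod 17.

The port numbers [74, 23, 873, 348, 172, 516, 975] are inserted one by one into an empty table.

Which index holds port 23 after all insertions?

74 hashes to 8; slot 8 is free → place at 8.
23 hashes to 8, h2=8; 8 taken → place at 16.
873 hashes to 8, h2=10; 8 taken → place at 1.
348 hashes to 5; slot 5 is free → place at 5.
172 hashes to 14; slot 14 is free → place at 14.
516 hashes to 8, h2=5; 8 taken → place at 13.
975 hashes to 8, h2=16; 8 taken → place at 7.
Table: [-, 873, -, -, -, 348, -, 975, 74, -, -, -, -, 516, 172, -, 23]

16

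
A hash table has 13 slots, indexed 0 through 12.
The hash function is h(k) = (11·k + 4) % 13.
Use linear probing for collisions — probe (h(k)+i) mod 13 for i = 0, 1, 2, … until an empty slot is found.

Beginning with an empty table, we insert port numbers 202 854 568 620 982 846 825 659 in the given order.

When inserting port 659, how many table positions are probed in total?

8

Insert 202: h=3, slot 3 empty → index 3.
Insert 854: h=12, slot 12 empty → index 12.
Insert 568: h=12, slot 12 occupied → index 0.
Insert 620: h=12, slots 12,0 occupied → index 1.
Insert 982: h=3, slot 3 occupied → index 4.
Insert 846: h=2, slot 2 empty → index 2.
Insert 825: h=5, slot 5 empty → index 5.
Insert 659: h=12, slots 12,0,1,2,3,4,5 occupied → index 6.
Table: [568, 620, 846, 202, 982, 825, 659, _, _, _, _, _, 854]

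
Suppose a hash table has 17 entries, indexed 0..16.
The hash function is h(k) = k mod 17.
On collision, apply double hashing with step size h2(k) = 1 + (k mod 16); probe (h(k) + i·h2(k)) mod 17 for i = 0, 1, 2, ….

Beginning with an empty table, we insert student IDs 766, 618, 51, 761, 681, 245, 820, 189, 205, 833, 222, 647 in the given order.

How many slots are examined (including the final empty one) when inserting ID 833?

766 hashes to 1; slot 1 is free -> place at 1.
618 hashes to 6; slot 6 is free -> place at 6.
51 hashes to 0; slot 0 is free -> place at 0.
761 hashes to 13; slot 13 is free -> place at 13.
681 hashes to 1, h2=10; 1 taken -> place at 11.
245 hashes to 7; slot 7 is free -> place at 7.
820 hashes to 4; slot 4 is free -> place at 4.
189 hashes to 2; slot 2 is free -> place at 2.
205 hashes to 1, h2=14; 1 taken -> place at 15.
833 hashes to 0, h2=2; 0,2,4,6 taken -> place at 8.
222 hashes to 1, h2=15; 1 taken -> place at 16.
647 hashes to 1, h2=8; 1 taken -> place at 9.
Table: [51, 766, 189, —, 820, —, 618, 245, 833, 647, —, 681, —, 761, —, 205, 222]

5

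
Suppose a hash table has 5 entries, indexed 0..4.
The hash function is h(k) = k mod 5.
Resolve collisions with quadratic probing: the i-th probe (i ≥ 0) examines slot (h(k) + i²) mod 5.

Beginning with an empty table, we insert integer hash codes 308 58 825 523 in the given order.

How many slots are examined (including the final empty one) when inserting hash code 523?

3

308: h=3 -> slot 3
58: h=3, probe 3,4 -> slot 4
825: h=0 -> slot 0
523: h=3, probe 3,4,2 -> slot 2
Table: [825, ∅, 523, 308, 58]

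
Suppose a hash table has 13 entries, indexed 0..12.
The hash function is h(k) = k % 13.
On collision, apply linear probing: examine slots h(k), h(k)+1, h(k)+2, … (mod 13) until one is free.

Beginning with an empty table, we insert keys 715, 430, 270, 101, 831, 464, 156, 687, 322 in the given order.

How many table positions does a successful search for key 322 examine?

715: h=0 → slot 0
430: h=1 → slot 1
270: h=10 → slot 10
101: h=10, probe 10,11 → slot 11
831: h=12 → slot 12
464: h=9 → slot 9
156: h=0, probe 0,1,2 → slot 2
687: h=11, probe 11,12,0,1,2,3 → slot 3
322: h=10, probe 10,11,12,0,1,2,3,4 → slot 4
Table: [715, 430, 156, 687, 322, -, -, -, -, 464, 270, 101, 831]
Lookup 322: h=10, probe 10,11,12,0,1,2,3,4 → found at 4.

8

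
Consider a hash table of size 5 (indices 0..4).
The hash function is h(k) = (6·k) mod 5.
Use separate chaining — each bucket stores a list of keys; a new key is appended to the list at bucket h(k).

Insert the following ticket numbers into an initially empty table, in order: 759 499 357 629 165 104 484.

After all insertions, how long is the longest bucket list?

759 -> bucket 4
499 -> bucket 4 (collision)
357 -> bucket 2
629 -> bucket 4 (collision)
165 -> bucket 0
104 -> bucket 4 (collision)
484 -> bucket 4 (collision)
Final buckets:
0: 165
1: ∅
2: 357
3: ∅
4: 759 -> 499 -> 629 -> 104 -> 484

5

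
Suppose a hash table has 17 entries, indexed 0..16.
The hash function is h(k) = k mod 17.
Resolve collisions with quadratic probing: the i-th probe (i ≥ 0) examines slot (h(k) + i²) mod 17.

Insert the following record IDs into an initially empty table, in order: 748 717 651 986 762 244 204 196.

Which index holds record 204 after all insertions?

4

748: h=0 → slot 0
717: h=3 → slot 3
651: h=5 → slot 5
986: h=0, probe 0,1 → slot 1
762: h=14 → slot 14
244: h=6 → slot 6
204: h=0, probe 0,1,4 → slot 4
196: h=9 → slot 9
Table: [748, 986, —, 717, 204, 651, 244, —, —, 196, —, —, —, —, 762, —, —]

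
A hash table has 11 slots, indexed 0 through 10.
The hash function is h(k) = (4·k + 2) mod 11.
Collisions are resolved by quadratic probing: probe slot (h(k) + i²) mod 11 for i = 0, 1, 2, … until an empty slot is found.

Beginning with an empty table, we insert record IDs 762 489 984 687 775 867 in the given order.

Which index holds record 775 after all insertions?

9

762: h=3 → slot 3
489: h=0 → slot 0
984: h=0, probe 0,1 → slot 1
687: h=0, probe 0,1,4 → slot 4
775: h=0, probe 0,1,4,9 → slot 9
867: h=5 → slot 5
Table: [489, 984, _, 762, 687, 867, _, _, _, 775, _]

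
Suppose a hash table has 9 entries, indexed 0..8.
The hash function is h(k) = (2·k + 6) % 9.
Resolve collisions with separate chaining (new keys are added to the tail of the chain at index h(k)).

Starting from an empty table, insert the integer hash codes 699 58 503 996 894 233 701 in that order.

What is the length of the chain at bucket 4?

3

699 → bucket 0
58 → bucket 5
503 → bucket 4
996 → bucket 0 (collision)
894 → bucket 3
233 → bucket 4 (collision)
701 → bucket 4 (collision)
Final buckets:
0: 699 -> 996
1: —
2: —
3: 894
4: 503 -> 233 -> 701
5: 58
6: —
7: —
8: —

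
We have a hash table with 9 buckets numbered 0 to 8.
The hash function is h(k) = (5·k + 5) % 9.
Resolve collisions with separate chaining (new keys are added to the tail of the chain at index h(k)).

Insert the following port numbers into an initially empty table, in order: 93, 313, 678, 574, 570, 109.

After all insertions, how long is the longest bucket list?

Insert 93: h=2, bucket 2 empty -> new chain.
Insert 313: h=4, bucket 4 empty -> new chain.
Insert 678: h=2, bucket 2 nonempty -> append to chain.
Insert 574: h=4, bucket 4 nonempty -> append to chain.
Insert 570: h=2, bucket 2 nonempty -> append to chain.
Insert 109: h=1, bucket 1 empty -> new chain.
Final buckets:
0: -
1: 109
2: 93 -> 678 -> 570
3: -
4: 313 -> 574
5: -
6: -
7: -
8: -

3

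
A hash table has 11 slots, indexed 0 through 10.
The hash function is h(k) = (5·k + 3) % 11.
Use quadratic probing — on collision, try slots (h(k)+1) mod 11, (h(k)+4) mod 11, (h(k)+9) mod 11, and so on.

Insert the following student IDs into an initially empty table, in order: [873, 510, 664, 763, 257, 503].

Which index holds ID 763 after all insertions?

10

Insert 873: h=1, slot 1 empty → index 1.
Insert 510: h=1, slot 1 occupied → index 2.
Insert 664: h=1, slots 1,2 occupied → index 5.
Insert 763: h=1, slots 1,2,5 occupied → index 10.
Insert 257: h=1, slots 1,2,5,10 occupied → index 6.
Insert 503: h=10, slot 10 occupied → index 0.
Table: [503, 873, 510, ., ., 664, 257, ., ., ., 763]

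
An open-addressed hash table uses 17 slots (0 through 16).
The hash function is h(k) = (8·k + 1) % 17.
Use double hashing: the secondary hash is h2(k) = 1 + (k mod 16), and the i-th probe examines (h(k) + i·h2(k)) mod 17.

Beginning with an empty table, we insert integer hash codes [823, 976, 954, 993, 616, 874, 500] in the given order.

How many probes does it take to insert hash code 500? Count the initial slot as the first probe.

4

823: h=6 -> slot 6
976: h=6, h2=1, probe 6,7 -> slot 7
954: h=0 -> slot 0
993: h=6, h2=2, probe 6,8 -> slot 8
616: h=16 -> slot 16
874: h=6, h2=11, probe 6,0,11 -> slot 11
500: h=6, h2=5, probe 6,11,16,4 -> slot 4
Table: [954, _, _, _, 500, _, 823, 976, 993, _, _, 874, _, _, _, _, 616]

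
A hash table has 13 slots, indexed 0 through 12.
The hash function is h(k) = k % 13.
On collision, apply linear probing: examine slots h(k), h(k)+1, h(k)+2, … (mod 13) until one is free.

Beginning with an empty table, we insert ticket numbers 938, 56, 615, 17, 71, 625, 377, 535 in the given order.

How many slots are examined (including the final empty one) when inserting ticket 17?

938 hashes to 2; slot 2 is free -> place at 2.
56 hashes to 4; slot 4 is free -> place at 4.
615 hashes to 4; 4 taken -> place at 5.
17 hashes to 4; 4,5 taken -> place at 6.
71 hashes to 6; 6 taken -> place at 7.
625 hashes to 1; slot 1 is free -> place at 1.
377 hashes to 0; slot 0 is free -> place at 0.
535 hashes to 2; 2 taken -> place at 3.
Table: [377, 625, 938, 535, 56, 615, 17, 71, —, —, —, —, —]

3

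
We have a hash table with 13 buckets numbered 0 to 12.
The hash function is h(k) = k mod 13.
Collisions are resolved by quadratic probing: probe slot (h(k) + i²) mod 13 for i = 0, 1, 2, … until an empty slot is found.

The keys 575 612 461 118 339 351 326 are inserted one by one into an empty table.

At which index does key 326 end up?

575: h=3 → slot 3
612: h=1 → slot 1
461: h=6 → slot 6
118: h=1, probe 1,2 → slot 2
339: h=1, probe 1,2,5 → slot 5
351: h=0 → slot 0
326: h=1, probe 1,2,5,10 → slot 10
Table: [351, 612, 118, 575, —, 339, 461, —, —, —, 326, —, —]

10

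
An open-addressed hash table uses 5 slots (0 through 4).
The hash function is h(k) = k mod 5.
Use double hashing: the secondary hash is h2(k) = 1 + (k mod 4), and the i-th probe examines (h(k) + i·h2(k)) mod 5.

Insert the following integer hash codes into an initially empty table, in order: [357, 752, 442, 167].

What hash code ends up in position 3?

Insert 357: h=2, slot 2 empty -> index 2.
Insert 752: h=2, h2=1, slot 2 occupied -> index 3.
Insert 442: h=2, h2=3, slot 2 occupied -> index 0.
Insert 167: h=2, h2=4, slot 2 occupied -> index 1.
Table: [442, 167, 357, 752, —]

752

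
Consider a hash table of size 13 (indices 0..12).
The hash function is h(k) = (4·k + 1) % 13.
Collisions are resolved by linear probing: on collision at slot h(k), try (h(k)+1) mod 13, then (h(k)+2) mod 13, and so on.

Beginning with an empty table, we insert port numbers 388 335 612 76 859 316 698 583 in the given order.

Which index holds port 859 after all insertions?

8

388: h=6 => slot 6
335: h=2 => slot 2
612: h=5 => slot 5
76: h=6, probe 6,7 => slot 7
859: h=5, probe 5,6,7,8 => slot 8
316: h=4 => slot 4
698: h=11 => slot 11
583: h=6, probe 6,7,8,9 => slot 9
Table: [_, _, 335, _, 316, 612, 388, 76, 859, 583, _, 698, _]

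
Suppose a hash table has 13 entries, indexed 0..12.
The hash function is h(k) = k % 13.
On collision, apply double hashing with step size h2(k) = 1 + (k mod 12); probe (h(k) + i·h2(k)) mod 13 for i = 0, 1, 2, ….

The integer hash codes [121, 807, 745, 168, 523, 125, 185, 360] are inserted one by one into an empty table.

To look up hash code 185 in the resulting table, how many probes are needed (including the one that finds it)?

2

121: h=4 -> slot 4
807: h=1 -> slot 1
745: h=4, h2=2, probe 4,6 -> slot 6
168: h=12 -> slot 12
523: h=3 -> slot 3
125: h=8 -> slot 8
185: h=3, h2=6, probe 3,9 -> slot 9
360: h=9, h2=1, probe 9,10 -> slot 10
Table: [., 807, ., 523, 121, ., 745, ., 125, 185, 360, ., 168]
Lookup 185: h=3, h2=6, probe 3,9 → found at 9.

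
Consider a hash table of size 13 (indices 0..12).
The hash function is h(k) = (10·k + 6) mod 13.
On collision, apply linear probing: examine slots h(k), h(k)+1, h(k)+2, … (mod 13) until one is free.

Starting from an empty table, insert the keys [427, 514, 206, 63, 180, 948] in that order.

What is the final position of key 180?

2

427: h=12 => slot 12
514: h=11 => slot 11
206: h=12, probe 12,0 => slot 0
63: h=12, probe 12,0,1 => slot 1
180: h=12, probe 12,0,1,2 => slot 2
948: h=9 => slot 9
Table: [206, 63, 180, —, —, —, —, —, —, 948, —, 514, 427]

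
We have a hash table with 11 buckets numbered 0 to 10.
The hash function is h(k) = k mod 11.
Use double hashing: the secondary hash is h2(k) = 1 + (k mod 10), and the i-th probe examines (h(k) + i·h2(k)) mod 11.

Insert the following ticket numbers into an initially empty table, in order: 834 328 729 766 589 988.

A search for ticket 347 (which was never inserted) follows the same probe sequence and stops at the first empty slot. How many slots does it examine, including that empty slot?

Insert 834: h=9, slot 9 empty → index 9.
Insert 328: h=9, h2=9, slot 9 occupied → index 7.
Insert 729: h=3, slot 3 empty → index 3.
Insert 766: h=7, h2=7, slots 7,3 occupied → index 10.
Insert 589: h=6, slot 6 empty → index 6.
Insert 988: h=9, h2=9, slots 9,7 occupied → index 5.
Table: [∅, ∅, ∅, 729, ∅, 988, 589, 328, ∅, 834, 766]
Lookup 347: h=6, h2=8, probe 6,3,0 → slot 0 empty, not found.

3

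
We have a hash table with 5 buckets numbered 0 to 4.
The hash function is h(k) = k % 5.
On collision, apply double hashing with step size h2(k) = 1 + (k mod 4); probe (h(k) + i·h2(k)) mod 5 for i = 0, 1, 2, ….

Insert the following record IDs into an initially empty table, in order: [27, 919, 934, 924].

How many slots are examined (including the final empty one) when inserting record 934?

3

27: h=2 -> slot 2
919: h=4 -> slot 4
934: h=4, h2=3, probe 4,2,0 -> slot 0
924: h=4, h2=1, probe 4,0,1 -> slot 1
Table: [934, 924, 27, —, 919]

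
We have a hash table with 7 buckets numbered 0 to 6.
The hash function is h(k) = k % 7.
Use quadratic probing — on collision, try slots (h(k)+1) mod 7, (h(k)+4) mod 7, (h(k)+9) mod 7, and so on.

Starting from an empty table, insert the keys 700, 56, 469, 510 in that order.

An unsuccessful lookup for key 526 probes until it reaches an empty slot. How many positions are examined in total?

700 hashes to 0; slot 0 is free -> place at 0.
56 hashes to 0; 0 taken -> place at 1.
469 hashes to 0; 0,1 taken -> place at 4.
510 hashes to 6; slot 6 is free -> place at 6.
Table: [700, 56, ., ., 469, ., 510]
Lookup 526: h=1, probe 1,2 → slot 2 empty, not found.

2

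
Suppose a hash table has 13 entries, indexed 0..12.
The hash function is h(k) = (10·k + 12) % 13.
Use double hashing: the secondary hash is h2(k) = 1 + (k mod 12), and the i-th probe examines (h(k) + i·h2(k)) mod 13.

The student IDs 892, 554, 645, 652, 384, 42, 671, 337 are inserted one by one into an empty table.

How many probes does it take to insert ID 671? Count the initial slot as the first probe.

Insert 892: h=1, slot 1 empty => index 1.
Insert 554: h=1, h2=3, slot 1 occupied => index 4.
Insert 645: h=1, h2=10, slot 1 occupied => index 11.
Insert 652: h=6, slot 6 empty => index 6.
Insert 384: h=4, h2=1, slot 4 occupied => index 5.
Insert 42: h=3, slot 3 empty => index 3.
Insert 671: h=1, h2=12, slot 1 occupied => index 0.
Insert 337: h=2, slot 2 empty => index 2.
Table: [671, 892, 337, 42, 554, 384, 652, _, _, _, _, 645, _]

2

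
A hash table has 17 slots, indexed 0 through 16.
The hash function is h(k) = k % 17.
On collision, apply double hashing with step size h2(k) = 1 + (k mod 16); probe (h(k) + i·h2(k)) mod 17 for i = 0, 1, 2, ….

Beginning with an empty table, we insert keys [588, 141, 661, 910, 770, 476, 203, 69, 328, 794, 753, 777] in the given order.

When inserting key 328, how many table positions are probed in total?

2

588 hashes to 10; slot 10 is free => place at 10.
141 hashes to 5; slot 5 is free => place at 5.
661 hashes to 15; slot 15 is free => place at 15.
910 hashes to 9; slot 9 is free => place at 9.
770 hashes to 5, h2=3; 5 taken => place at 8.
476 hashes to 0; slot 0 is free => place at 0.
203 hashes to 16; slot 16 is free => place at 16.
69 hashes to 1; slot 1 is free => place at 1.
328 hashes to 5, h2=9; 5 taken => place at 14.
794 hashes to 12; slot 12 is free => place at 12.
753 hashes to 5, h2=2; 5 taken => place at 7.
777 hashes to 12, h2=10; 12,5,15,8,1 taken => place at 11.
Table: [476, 69, _, _, _, 141, _, 753, 770, 910, 588, 777, 794, _, 328, 661, 203]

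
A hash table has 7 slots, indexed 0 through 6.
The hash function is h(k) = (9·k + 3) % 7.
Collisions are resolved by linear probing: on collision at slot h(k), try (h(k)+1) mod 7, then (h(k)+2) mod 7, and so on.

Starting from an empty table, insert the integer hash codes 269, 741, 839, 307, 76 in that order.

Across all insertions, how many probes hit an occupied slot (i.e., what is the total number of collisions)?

9

269: h=2 -> slot 2
741: h=1 -> slot 1
839: h=1, probe 1,2,3 -> slot 3
307: h=1, probe 1,2,3,4 -> slot 4
76: h=1, probe 1,2,3,4,5 -> slot 5
Table: [_, 741, 269, 839, 307, 76, _]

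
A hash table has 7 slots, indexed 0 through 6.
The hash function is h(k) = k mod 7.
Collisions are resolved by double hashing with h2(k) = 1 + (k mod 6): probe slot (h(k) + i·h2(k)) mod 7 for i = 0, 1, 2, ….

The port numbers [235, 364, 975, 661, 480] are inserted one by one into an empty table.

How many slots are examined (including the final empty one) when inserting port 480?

235 hashes to 4; slot 4 is free → place at 4.
364 hashes to 0; slot 0 is free → place at 0.
975 hashes to 2; slot 2 is free → place at 2.
661 hashes to 3; slot 3 is free → place at 3.
480 hashes to 4, h2=1; 4 taken → place at 5.
Table: [364, -, 975, 661, 235, 480, -]

2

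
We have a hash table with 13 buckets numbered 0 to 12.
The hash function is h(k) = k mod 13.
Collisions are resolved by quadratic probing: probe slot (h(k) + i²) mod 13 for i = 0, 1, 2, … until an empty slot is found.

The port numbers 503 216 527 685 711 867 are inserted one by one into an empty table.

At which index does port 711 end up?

0

Insert 503: h=9, slot 9 empty -> index 9.
Insert 216: h=8, slot 8 empty -> index 8.
Insert 527: h=7, slot 7 empty -> index 7.
Insert 685: h=9, slot 9 occupied -> index 10.
Insert 711: h=9, slots 9,10 occupied -> index 0.
Insert 867: h=9, slots 9,10,0 occupied -> index 5.
Table: [711, ∅, ∅, ∅, ∅, 867, ∅, 527, 216, 503, 685, ∅, ∅]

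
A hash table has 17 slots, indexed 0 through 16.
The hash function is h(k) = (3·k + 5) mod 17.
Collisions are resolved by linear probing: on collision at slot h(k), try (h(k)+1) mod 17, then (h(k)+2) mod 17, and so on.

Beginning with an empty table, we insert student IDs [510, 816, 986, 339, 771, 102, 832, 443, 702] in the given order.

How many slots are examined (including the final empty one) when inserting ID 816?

2

510 hashes to 5; slot 5 is free => place at 5.
816 hashes to 5; 5 taken => place at 6.
986 hashes to 5; 5,6 taken => place at 7.
339 hashes to 2; slot 2 is free => place at 2.
771 hashes to 6; 6,7 taken => place at 8.
102 hashes to 5; 5,6,7,8 taken => place at 9.
832 hashes to 2; 2 taken => place at 3.
443 hashes to 8; 8,9 taken => place at 10.
702 hashes to 3; 3 taken => place at 4.
Table: [-, -, 339, 832, 702, 510, 816, 986, 771, 102, 443, -, -, -, -, -, -]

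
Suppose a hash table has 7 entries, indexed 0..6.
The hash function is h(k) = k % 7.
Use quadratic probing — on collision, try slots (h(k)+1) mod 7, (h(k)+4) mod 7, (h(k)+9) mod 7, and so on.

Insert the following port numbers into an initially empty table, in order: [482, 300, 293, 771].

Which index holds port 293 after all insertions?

3

482: h=6 → slot 6
300: h=6, probe 6,0 → slot 0
293: h=6, probe 6,0,3 → slot 3
771: h=1 → slot 1
Table: [300, 771, ∅, 293, ∅, ∅, 482]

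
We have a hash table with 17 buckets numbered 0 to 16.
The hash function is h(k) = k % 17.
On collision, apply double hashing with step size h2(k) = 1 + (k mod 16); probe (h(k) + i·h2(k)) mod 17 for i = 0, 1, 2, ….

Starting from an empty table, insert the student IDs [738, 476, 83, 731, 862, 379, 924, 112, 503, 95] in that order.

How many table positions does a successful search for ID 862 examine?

2

738: h=7 → slot 7
476: h=0 → slot 0
83: h=15 → slot 15
731: h=0, h2=12, probe 0,12 → slot 12
862: h=12, h2=15, probe 12,10 → slot 10
379: h=5 → slot 5
924: h=6 → slot 6
112: h=10, h2=1, probe 10,11 → slot 11
503: h=10, h2=8, probe 10,1 → slot 1
95: h=10, h2=16, probe 10,9 → slot 9
Table: [476, 503, -, -, -, 379, 924, 738, -, 95, 862, 112, 731, -, -, 83, -]
Lookup 862: h=12, h2=15, probe 12,10 → found at 10.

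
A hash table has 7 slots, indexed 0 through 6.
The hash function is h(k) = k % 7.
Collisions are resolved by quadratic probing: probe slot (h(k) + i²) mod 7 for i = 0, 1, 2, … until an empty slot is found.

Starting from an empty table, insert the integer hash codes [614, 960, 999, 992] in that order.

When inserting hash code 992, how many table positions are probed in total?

3

Insert 614: h=5, slot 5 empty => index 5.
Insert 960: h=1, slot 1 empty => index 1.
Insert 999: h=5, slot 5 occupied => index 6.
Insert 992: h=5, slots 5,6 occupied => index 2.
Table: [∅, 960, 992, ∅, ∅, 614, 999]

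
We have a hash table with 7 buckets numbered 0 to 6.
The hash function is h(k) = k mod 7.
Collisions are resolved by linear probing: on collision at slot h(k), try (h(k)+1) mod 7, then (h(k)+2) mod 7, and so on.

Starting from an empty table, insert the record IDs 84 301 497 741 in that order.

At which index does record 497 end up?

2

84 hashes to 0; slot 0 is free => place at 0.
301 hashes to 0; 0 taken => place at 1.
497 hashes to 0; 0,1 taken => place at 2.
741 hashes to 6; slot 6 is free => place at 6.
Table: [84, 301, 497, -, -, -, 741]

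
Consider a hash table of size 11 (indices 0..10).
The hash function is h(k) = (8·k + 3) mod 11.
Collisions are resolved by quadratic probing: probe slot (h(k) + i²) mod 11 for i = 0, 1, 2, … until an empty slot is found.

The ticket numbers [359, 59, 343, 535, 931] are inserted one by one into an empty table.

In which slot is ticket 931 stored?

9

359 hashes to 4; slot 4 is free -> place at 4.
59 hashes to 2; slot 2 is free -> place at 2.
343 hashes to 8; slot 8 is free -> place at 8.
535 hashes to 4; 4 taken -> place at 5.
931 hashes to 4; 4,5,8,2 taken -> place at 9.
Table: [∅, ∅, 59, ∅, 359, 535, ∅, ∅, 343, 931, ∅]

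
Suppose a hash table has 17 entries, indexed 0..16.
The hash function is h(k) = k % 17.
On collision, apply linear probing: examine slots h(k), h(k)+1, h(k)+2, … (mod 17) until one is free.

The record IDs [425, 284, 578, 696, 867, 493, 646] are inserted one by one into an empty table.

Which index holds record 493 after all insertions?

425 hashes to 0; slot 0 is free → place at 0.
284 hashes to 12; slot 12 is free → place at 12.
578 hashes to 0; 0 taken → place at 1.
696 hashes to 16; slot 16 is free → place at 16.
867 hashes to 0; 0,1 taken → place at 2.
493 hashes to 0; 0,1,2 taken → place at 3.
646 hashes to 0; 0,1,2,3 taken → place at 4.
Table: [425, 578, 867, 493, 646, ., ., ., ., ., ., ., 284, ., ., ., 696]

3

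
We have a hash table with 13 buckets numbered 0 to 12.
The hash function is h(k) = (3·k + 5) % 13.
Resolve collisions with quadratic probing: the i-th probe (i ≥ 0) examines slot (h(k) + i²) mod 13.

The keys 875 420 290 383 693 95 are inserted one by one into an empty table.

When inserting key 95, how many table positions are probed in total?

5

875: h=4 => slot 4
420: h=4, probe 4,5 => slot 5
290: h=4, probe 4,5,8 => slot 8
383: h=10 => slot 10
693: h=4, probe 4,5,8,0 => slot 0
95: h=4, probe 4,5,8,0,7 => slot 7
Table: [693, -, -, -, 875, 420, -, 95, 290, -, 383, -, -]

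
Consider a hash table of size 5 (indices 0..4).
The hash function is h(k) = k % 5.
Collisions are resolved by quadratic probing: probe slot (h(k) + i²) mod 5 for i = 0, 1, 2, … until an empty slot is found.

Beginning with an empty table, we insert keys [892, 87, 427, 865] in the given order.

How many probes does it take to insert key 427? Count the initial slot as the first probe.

3

892 hashes to 2; slot 2 is free => place at 2.
87 hashes to 2; 2 taken => place at 3.
427 hashes to 2; 2,3 taken => place at 1.
865 hashes to 0; slot 0 is free => place at 0.
Table: [865, 427, 892, 87, _]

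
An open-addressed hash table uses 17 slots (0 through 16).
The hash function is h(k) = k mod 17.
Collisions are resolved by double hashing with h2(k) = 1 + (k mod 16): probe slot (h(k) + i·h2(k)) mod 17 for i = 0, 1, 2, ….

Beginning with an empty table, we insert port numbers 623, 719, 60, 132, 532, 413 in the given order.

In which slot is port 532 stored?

Insert 623: h=11, slot 11 empty => index 11.
Insert 719: h=5, slot 5 empty => index 5.
Insert 60: h=9, slot 9 empty => index 9.
Insert 132: h=13, slot 13 empty => index 13.
Insert 532: h=5, h2=5, slot 5 occupied => index 10.
Insert 413: h=5, h2=14, slot 5 occupied => index 2.
Table: [-, -, 413, -, -, 719, -, -, -, 60, 532, 623, -, 132, -, -, -]

10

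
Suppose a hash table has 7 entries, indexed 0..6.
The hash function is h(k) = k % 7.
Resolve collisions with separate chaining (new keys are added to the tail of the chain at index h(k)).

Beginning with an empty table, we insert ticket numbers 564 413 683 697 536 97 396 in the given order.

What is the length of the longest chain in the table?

5

564 -> bucket 4
413 -> bucket 0
683 -> bucket 4 (collision)
697 -> bucket 4 (collision)
536 -> bucket 4 (collision)
97 -> bucket 6
396 -> bucket 4 (collision)
Final buckets:
0: 413
1: —
2: —
3: —
4: 564 -> 683 -> 697 -> 536 -> 396
5: —
6: 97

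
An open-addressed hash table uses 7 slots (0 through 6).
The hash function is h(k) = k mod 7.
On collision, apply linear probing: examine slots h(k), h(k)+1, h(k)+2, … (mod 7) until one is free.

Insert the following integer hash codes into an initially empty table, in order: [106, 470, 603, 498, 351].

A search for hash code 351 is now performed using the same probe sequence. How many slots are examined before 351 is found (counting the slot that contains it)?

5

106 hashes to 1; slot 1 is free → place at 1.
470 hashes to 1; 1 taken → place at 2.
603 hashes to 1; 1,2 taken → place at 3.
498 hashes to 1; 1,2,3 taken → place at 4.
351 hashes to 1; 1,2,3,4 taken → place at 5.
Table: [., 106, 470, 603, 498, 351, .]
Lookup 351: h=1, probe 1,2,3,4,5 → found at 5.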